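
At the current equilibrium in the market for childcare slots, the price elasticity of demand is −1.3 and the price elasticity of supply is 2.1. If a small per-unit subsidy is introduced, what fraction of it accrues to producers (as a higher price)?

Producer share = 13/34

For a small subsidy around the equilibrium, the benefit split depends on the relative slopes, which at a point are proportional to the elasticities.
Buyer share = εs/(εs + |εd|) = 2.1/(2.1 + 1.3) = 21/34; seller share = |εd|/(εs + |εd|) = 13/34.
So producers capture 13/34 of the subsidy.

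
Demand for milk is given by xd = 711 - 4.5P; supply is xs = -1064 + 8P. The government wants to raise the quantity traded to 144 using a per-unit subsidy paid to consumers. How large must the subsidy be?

At x = 144, invert demand for the buyer price: Pb = (711 − 144)/4.5 = 126; invert supply for the seller price: Ps = (144 − (-1064))/8 = 151.
The subsidy must fill the gap: s = Ps − Pb = 151 − 126 = 25.

Required subsidy s = 25 per unit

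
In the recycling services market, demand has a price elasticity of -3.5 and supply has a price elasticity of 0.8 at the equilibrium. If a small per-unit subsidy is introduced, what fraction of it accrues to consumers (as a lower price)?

Consumer share = 8/43

For a small subsidy around the equilibrium, the benefit split depends on the relative slopes, which at a point are proportional to the elasticities.
Buyer share = εs/(εs + |εd|) = 0.8/(0.8 + 3.5) = 8/43; seller share = |εd|/(εs + |εd|) = 35/43.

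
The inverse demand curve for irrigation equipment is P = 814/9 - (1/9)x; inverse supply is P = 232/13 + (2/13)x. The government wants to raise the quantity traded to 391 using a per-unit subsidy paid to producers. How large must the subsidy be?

At x = 391, from the demand curve buyers pay Pb = 814/9 − (1/9)·391 = 47; from the supply curve sellers need Ps = 232/13 + (2/13)·391 = 78.
The subsidy must fill the gap: s = Ps − Pb = 78 − 47 = 31.

Required subsidy s = 31 per unit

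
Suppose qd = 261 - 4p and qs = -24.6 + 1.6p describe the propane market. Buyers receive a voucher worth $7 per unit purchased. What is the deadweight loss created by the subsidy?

Pre-subsidy: 261 - 4p = -24.6 + 1.6p gives p* = 51, q* = 57.
With the rebate, buyers effectively pay pb = ps − 7, where ps is the price sellers receive.
Demand in terms of ps becomes qd = 261 − 4(ps − 7) = 289 - 4ps. Setting this equal to supply: 289 - 4ps = -24.6 + 1.6ps, so ps = 56.
Buyers pay pb = 56 − 7 = 49; q' = -24.6 + 1.6·56 = 65.
The subsidy expands output by 65 − 57 = 8 past the efficient level; on those units the gap between marginal cost and willingness to pay runs from 0 up to 7.
DWL = ½ × 7 × 8 = 28.

Deadweight loss = $28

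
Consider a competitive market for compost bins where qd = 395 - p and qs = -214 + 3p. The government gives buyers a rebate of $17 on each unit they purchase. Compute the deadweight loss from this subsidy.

Pre-subsidy: 395 - p = -214 + 3p gives p* = 152.25, q* = 242.75.
With the rebate, buyers effectively pay pb = ps − 17, where ps is the price sellers receive.
Demand in terms of ps becomes qd = 395 − 1(ps − 17) = 412 - ps. Setting this equal to supply: 412 - ps = -214 + 3ps, so ps = 156.5.
Buyers pay pb = 156.5 − 17 = 139.5; q' = -214 + 3·156.5 = 255.5.
The subsidy expands output by 255.5 − 242.75 = 12.75 past the efficient level; on those units the gap between marginal cost and willingness to pay runs from 0 up to 17.
DWL = ½ × 17 × 12.75 = 108.375.

Deadweight loss = $108.375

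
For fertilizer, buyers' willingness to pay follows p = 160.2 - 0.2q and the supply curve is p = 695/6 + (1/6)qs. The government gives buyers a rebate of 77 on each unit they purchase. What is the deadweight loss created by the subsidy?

Deadweight loss = 8085

Pre-subsidy: 160.2 - 0.2q = 695/6 + (1/6)q gives q* = 121 and p* = 136.
With the rebate, buyers effectively pay pb = ps − 77, where ps is the price sellers receive.
On the curves, pb = 160.2 - 0.2q and ps = 695/6 + (1/6)q; the wedge ps − pb = 77 gives 695/6 + (1/6)q − (160.2 - 0.2q) = 77, so q' = 331.
Then pb = 160.2 − 0.2·331 = 94 and ps = 695/6 + (1/6)·331 = 171.
The subsidy expands output by 331 − 121 = 210 past the efficient level; on those units the gap between marginal cost and willingness to pay runs from 0 up to 77.
DWL = ½ × 77 × 210 = 8085.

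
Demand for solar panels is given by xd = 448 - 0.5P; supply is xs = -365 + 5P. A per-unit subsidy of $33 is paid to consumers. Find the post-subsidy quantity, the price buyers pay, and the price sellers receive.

x' = 4280/11; buyers pay 1296/11; sellers receive 1659/11

Pre-subsidy: 448 - 0.5P = -365 + 5P gives P* = 1626/11, x* = 4115/11.
With the rebate, buyers effectively pay Pb = Ps − 33, where Ps is the price sellers receive.
Demand in terms of Ps becomes xd = 448 − 0.5(Ps − 33) = 464.5 - 0.5Ps. Setting this equal to supply: 464.5 - 0.5Ps = -365 + 5Ps, so Ps = 1659/11.
Buyers pay Pb = 1659/11 − 33 = 1296/11; x' = -365 + 5·(1659/11) = 4280/11.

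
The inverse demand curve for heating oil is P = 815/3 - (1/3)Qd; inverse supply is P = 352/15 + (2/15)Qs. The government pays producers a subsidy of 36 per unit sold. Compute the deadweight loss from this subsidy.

Pre-subsidy: 815/3 - (1/3)Q = 352/15 + (2/15)Q gives Q* = 3723/7 and P* = 1982/21.
With the subsidy, sellers receive Ps = Pb + 36 for each unit, where Pb is the price buyers pay.
On the curves, Pb = 815/3 - (1/3)Q and Ps = 352/15 + (2/15)Q; the wedge Ps − Pb = 36 gives 352/15 + (2/15)Q − (815/3 - (1/3)Q) = 36, so Q' = 609.
Then Pb = 815/3 − (1/3)·609 = 206/3 and Ps = 352/15 + (2/15)·609 = 314/3.
The subsidy expands output by 609 − 3723/7 = 540/7 past the efficient level; on those units the gap between marginal cost and willingness to pay runs from 0 up to 36.
DWL = ½ × 36 × 540/7 = 9720/7.

Deadweight loss = 9720/7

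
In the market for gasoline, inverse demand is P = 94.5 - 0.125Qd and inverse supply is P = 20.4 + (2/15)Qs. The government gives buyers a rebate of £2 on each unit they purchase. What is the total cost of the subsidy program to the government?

Pre-subsidy: 94.5 - 0.125Q = 20.4 + (2/15)Q gives Q* = 8892/31 and P* = 1818/31.
With the rebate, buyers effectively pay Pb = Ps − 2, where Ps is the price sellers receive.
On the curves, Pb = 94.5 - 0.125Q and Ps = 20.4 + (2/15)Q; the wedge Ps − Pb = 2 gives 20.4 + (2/15)Q − (94.5 - 0.125Q) = 2, so Q' = 9132/31.
Then Pb = 94.5 − 0.125·(9132/31) = 1788/31 and Ps = 20.4 + (2/15)·(9132/31) = 1850/31.
Government outlay = subsidy × quantity = 2 × 9132/31 = 18264/31.

Government cost = 18264/31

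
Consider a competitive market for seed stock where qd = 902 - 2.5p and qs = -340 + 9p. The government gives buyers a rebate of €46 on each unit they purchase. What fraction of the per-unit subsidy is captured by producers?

Producer share = 5/23

Pre-subsidy: 902 - 2.5p = -340 + 9p gives p* = 108, q* = 632.
With the rebate, buyers effectively pay pb = ps − 46, where ps is the price sellers receive.
Demand in terms of ps becomes qd = 902 − 2.5(ps − 46) = 1017 - 2.5ps. Setting this equal to supply: 1017 - 2.5ps = -340 + 9ps, so ps = 118.
Buyers pay pb = 118 − 46 = 72; q' = -340 + 9·118 = 722.
Buyers' price falls by p* − pb = 108 − 72 = 36; sellers' price rises by ps − p* = 118 − 108 = 10.
So producers capture 10/46 = 5/23 of each unit of subsidy.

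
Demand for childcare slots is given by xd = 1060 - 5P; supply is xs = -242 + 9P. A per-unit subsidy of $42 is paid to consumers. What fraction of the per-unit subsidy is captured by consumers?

Pre-subsidy: 1060 - 5P = -242 + 9P gives P* = 93, x* = 595.
With the rebate, buyers effectively pay Pb = Ps − 42, where Ps is the price sellers receive.
Demand in terms of Ps becomes xd = 1060 − 5(Ps − 42) = 1270 - 5Ps. Setting this equal to supply: 1270 - 5Ps = -242 + 9Ps, so Ps = 108.
Buyers pay Pb = 108 − 42 = 66; x' = -242 + 9·108 = 730.
Buyers' price falls by P* − Pb = 93 − 66 = 27; sellers' price rises by Ps − P* = 108 − 93 = 15.
So consumers capture 27/42 = 9/14 of each unit of subsidy.

Consumer share = 9/14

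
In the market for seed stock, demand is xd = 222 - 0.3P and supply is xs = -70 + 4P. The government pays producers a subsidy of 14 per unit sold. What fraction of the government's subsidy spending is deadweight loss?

Pre-subsidy: 222 - 0.3P = -70 + 4P gives P* = 2920/43, x* = 8670/43.
With the subsidy, sellers receive Ps = Pb + 14 for each unit, where Pb is the price buyers pay.
Supply in terms of Pb becomes xs = -70 + 4(Pb + 14) = -14 + 4Pb. Setting this equal to demand: 222 - 0.3Pb = -14 + 4Pb, so Pb = 2360/43.
Sellers receive Ps = 2360/43 + 14 = 2962/43; x' = 222 − 0.3·(2360/43) = 8838/43.
ΔCS = ½(8670/43 + 8838/43)(2920/43 − 2360/43) = 4902240/1849; ΔPS = ½(8670/43 + 8838/43)(2962/43 − 2920/43) = 367668/1849.
Government spending = 14 × 8838/43 = 123732/43.
DWL = ½ × 14 × (8838/43 − 8670/43) = 1176/43; fraction = (1176/43) / (123732/43) = 14/1473.

DWL / government spending = 14/1473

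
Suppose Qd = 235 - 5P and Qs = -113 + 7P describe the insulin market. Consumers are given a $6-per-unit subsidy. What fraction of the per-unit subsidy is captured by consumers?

Consumer share = 7/12

Pre-subsidy: 235 - 5P = -113 + 7P gives P* = 29, Q* = 90.
With the rebate, buyers effectively pay Pb = Ps − 6, where Ps is the price sellers receive.
Demand in terms of Ps becomes Qd = 235 − 5(Ps − 6) = 265 - 5Ps. Setting this equal to supply: 265 - 5Ps = -113 + 7Ps, so Ps = 31.5.
Buyers pay Pb = 31.5 − 6 = 25.5; Q' = -113 + 7·31.5 = 107.5.
Buyers' price falls by P* − Pb = 29 − 25.5 = 3.5; sellers' price rises by Ps − P* = 31.5 − 29 = 2.5.
So consumers capture 3.5/6 = 7/12 of each unit of subsidy.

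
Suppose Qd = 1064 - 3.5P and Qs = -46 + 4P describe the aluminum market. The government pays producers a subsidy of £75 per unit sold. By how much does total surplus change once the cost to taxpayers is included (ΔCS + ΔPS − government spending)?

Net change in total surplus = -£5250

Pre-subsidy: 1064 - 3.5P = -46 + 4P gives P* = 148, Q* = 546.
With the subsidy, sellers receive Ps = Pb + 75 for each unit, where Pb is the price buyers pay.
Supply in terms of Pb becomes Qs = -46 + 4(Pb + 75) = 254 + 4Pb. Setting this equal to demand: 1064 - 3.5Pb = 254 + 4Pb, so Pb = 108.
Sellers receive Ps = 108 + 75 = 183; Q' = 1064 − 3.5·108 = 686.
ΔCS = ½(546 + 686)(148 − 108) = 24640; ΔPS = ½(546 + 686)(183 − 148) = 21560.
Government spending = 75 × 686 = 51450.
Net change = 24640 + 21560 − 51450 = -5250. The loss equals the DWL triangle ½·75·140.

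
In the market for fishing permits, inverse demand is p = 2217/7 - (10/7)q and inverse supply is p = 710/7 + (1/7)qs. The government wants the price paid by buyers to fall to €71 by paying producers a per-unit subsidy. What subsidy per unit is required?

At a buyer price of 71, quantity demanded is 221.7 − 0.7·71 = 172.
Sellers supply 172 only when they receive ps = 710/7 + (1/7)·172 = 126.
s = ps − pb = 126 − 71 = 55.

Required subsidy s = €55 per unit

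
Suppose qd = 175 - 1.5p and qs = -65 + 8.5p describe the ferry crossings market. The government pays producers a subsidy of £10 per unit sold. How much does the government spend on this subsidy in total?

Pre-subsidy: 175 - 1.5p = -65 + 8.5p gives p* = 24, q* = 139.
With the subsidy, sellers receive ps = pb + 10 for each unit, where pb is the price buyers pay.
Supply in terms of pb becomes qs = -65 + 8.5(pb + 10) = 20 + 8.5pb. Setting this equal to demand: 175 - 1.5pb = 20 + 8.5pb, so pb = 15.5.
Sellers receive ps = 15.5 + 10 = 25.5; q' = 175 − 1.5·15.5 = 151.75.
Government outlay = subsidy × quantity = 10 × 151.75 = 1517.5.

Government cost = £1517.5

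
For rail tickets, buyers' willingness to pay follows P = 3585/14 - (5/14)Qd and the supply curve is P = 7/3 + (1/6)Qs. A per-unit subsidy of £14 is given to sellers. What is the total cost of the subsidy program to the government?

Pre-subsidy: 3585/14 - (5/14)Q = 7/3 + (1/6)Q gives Q* = 10657/22 and P* = 3655/44.
With the subsidy, sellers receive Ps = Pb + 14 for each unit, where Pb is the price buyers pay.
On the curves, Pb = 3585/14 - (5/14)Q and Ps = 7/3 + (1/6)Q; the wedge Ps − Pb = 14 gives 7/3 + (1/6)Q − (3585/14 - (5/14)Q) = 14, so Q' = 11245/22.
Then Pb = 3585/14 − (5/14)·(11245/22) = 3235/44 and Ps = 7/3 + (1/6)·(11245/22) = 3851/44.
Government outlay = subsidy × quantity = 14 × 11245/22 = 78715/11.

Government cost = 78715/11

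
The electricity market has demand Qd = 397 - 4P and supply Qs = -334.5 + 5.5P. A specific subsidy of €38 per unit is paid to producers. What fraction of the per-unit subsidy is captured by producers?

Pre-subsidy: 397 - 4P = -334.5 + 5.5P gives P* = 77, Q* = 89.
With the subsidy, sellers receive Ps = Pb + 38 for each unit, where Pb is the price buyers pay.
Supply in terms of Pb becomes Qs = -334.5 + 5.5(Pb + 38) = -125.5 + 5.5Pb. Setting this equal to demand: 397 - 4Pb = -125.5 + 5.5Pb, so Pb = 55.
Sellers receive Ps = 55 + 38 = 93; Q' = 397 − 4·55 = 177.
Buyers' price falls by P* − Pb = 77 − 55 = 22; sellers' price rises by Ps − P* = 93 − 77 = 16.
So producers capture 16/38 = 8/19 of each unit of subsidy.

Producer share = 8/19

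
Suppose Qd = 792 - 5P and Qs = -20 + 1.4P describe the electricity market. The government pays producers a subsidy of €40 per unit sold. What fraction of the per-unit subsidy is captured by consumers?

Consumer share = 0.21875

Pre-subsidy: 792 - 5P = -20 + 1.4P gives P* = 126.875, Q* = 157.625.
With the subsidy, sellers receive Ps = Pb + 40 for each unit, where Pb is the price buyers pay.
Supply in terms of Pb becomes Qs = -20 + 1.4(Pb + 40) = 36 + 1.4Pb. Setting this equal to demand: 792 - 5Pb = 36 + 1.4Pb, so Pb = 118.125.
Sellers receive Ps = 118.125 + 40 = 158.125; Q' = 792 − 5·118.125 = 201.375.
Buyers' price falls by P* − Pb = 126.875 − 118.125 = 8.75; sellers' price rises by Ps − P* = 158.125 − 126.875 = 31.25.
So consumers capture 8.75/40 = 0.21875 of each unit of subsidy.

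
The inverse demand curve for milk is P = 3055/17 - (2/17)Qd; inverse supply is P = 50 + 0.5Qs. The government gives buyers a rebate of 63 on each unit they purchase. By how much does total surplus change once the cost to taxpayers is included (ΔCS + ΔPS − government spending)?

Net change in total surplus = -3213

Pre-subsidy: 3055/17 - (2/17)Q = 50 + 0.5Q gives Q* = 210 and P* = 155.
With the rebate, buyers effectively pay Pb = Ps − 63, where Ps is the price sellers receive.
On the curves, Pb = 3055/17 - (2/17)Q and Ps = 50 + 0.5Q; the wedge Ps − Pb = 63 gives 50 + 0.5Q − (3055/17 - (2/17)Q) = 63, so Q' = 312.
Then Pb = 3055/17 − (2/17)·312 = 143 and Ps = 50 + 0.5·312 = 206.
ΔCS = ½(210 + 312)(155 − 143) = 3132; ΔPS = ½(210 + 312)(206 − 155) = 13311.
Government spending = 63 × 312 = 19656.
Net change = 3132 + 13311 − 19656 = -3213. The loss equals the DWL triangle ½·63·102.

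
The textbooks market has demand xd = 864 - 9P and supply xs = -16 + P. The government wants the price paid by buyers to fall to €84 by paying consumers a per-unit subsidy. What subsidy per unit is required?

Required subsidy s = €40 per unit

At a buyer price of 84, quantity demanded is 864 − 9·84 = 108.
Sellers supply 108 only when they receive Ps with -16 + 1·Ps = 108, i.e. Ps = 124.
s = Ps − Pb = 124 − 84 = 40.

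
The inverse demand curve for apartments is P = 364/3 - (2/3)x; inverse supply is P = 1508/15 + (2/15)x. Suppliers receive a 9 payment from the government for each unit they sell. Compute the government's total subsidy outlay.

Pre-subsidy: 364/3 - (2/3)x = 1508/15 + (2/15)x gives x* = 26 and P* = 104.
With the subsidy, sellers receive Ps = Pb + 9 for each unit, where Pb is the price buyers pay.
On the curves, Pb = 364/3 - (2/3)x and Ps = 1508/15 + (2/15)x; the wedge Ps − Pb = 9 gives 1508/15 + (2/15)x − (364/3 - (2/3)x) = 9, so x' = 37.25.
Then Pb = 364/3 − (2/3)·37.25 = 96.5 and Ps = 1508/15 + (2/15)·37.25 = 105.5.
Government outlay = subsidy × quantity = 9 × 37.25 = 335.25.

Government cost = 335.25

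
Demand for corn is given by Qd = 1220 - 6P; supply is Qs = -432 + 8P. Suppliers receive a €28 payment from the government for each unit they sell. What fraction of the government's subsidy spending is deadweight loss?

Pre-subsidy: 1220 - 6P = -432 + 8P gives P* = 118, Q* = 512.
With the subsidy, sellers receive Ps = Pb + 28 for each unit, where Pb is the price buyers pay.
Supply in terms of Pb becomes Qs = -432 + 8(Pb + 28) = -208 + 8Pb. Setting this equal to demand: 1220 - 6Pb = -208 + 8Pb, so Pb = 102.
Sellers receive Ps = 102 + 28 = 130; Q' = 1220 − 6·102 = 608.
ΔCS = ½(512 + 608)(118 − 102) = 8960; ΔPS = ½(512 + 608)(130 − 118) = 6720.
Government spending = 28 × 608 = 17024.
DWL = ½ × 28 × (608 − 512) = 1344; fraction = 1344 / 17024 = 3/38.

DWL / government spending = 3/38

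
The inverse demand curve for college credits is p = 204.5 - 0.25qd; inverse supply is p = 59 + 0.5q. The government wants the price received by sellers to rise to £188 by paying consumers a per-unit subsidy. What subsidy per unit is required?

Required subsidy s = £48 per unit

At a seller price of 188, quantity supplied is -118 + 2·188 = 258.
Buyers absorb 258 only when they pay pb = 204.5 − 0.25·258 = 140.
s = ps − pb = 188 − 140 = 48.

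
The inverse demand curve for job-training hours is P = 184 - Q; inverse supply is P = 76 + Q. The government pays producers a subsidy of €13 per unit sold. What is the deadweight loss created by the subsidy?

Pre-subsidy: 184 - Q = 76 + Q gives Q* = 54 and P* = 130.
With the subsidy, sellers receive Ps = Pb + 13 for each unit, where Pb is the price buyers pay.
On the curves, Pb = 184 - Q and Ps = 76 + Q; the wedge Ps − Pb = 13 gives 76 + Q − (184 - Q) = 13, so Q' = 60.5.
Then Pb = 184 − 1·60.5 = 123.5 and Ps = 76 + 1·60.5 = 136.5.
The subsidy expands output by 60.5 − 54 = 6.5 past the efficient level; on those units the gap between marginal cost and willingness to pay runs from 0 up to 13.
DWL = ½ × 13 × 6.5 = 42.25.

Deadweight loss = €42.25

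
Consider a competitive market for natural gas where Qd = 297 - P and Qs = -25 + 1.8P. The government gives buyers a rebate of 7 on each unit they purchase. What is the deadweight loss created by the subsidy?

Pre-subsidy: 297 - P = -25 + 1.8P gives P* = 115, Q* = 182.
With the rebate, buyers effectively pay Pb = Ps − 7, where Ps is the price sellers receive.
Demand in terms of Ps becomes Qd = 297 − 1(Ps − 7) = 304 - Ps. Setting this equal to supply: 304 - Ps = -25 + 1.8Ps, so Ps = 117.5.
Buyers pay Pb = 117.5 − 7 = 110.5; Q' = -25 + 1.8·117.5 = 186.5.
The subsidy expands output by 186.5 − 182 = 4.5 past the efficient level; on those units the gap between marginal cost and willingness to pay runs from 0 up to 7.
DWL = ½ × 7 × 4.5 = 15.75.

Deadweight loss = 15.75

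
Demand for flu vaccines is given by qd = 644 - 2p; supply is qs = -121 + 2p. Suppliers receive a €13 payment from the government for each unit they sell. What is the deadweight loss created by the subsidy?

Deadweight loss = €84.5

Pre-subsidy: 644 - 2p = -121 + 2p gives p* = 191.25, q* = 261.5.
With the subsidy, sellers receive ps = pb + 13 for each unit, where pb is the price buyers pay.
Supply in terms of pb becomes qs = -121 + 2(pb + 13) = -95 + 2pb. Setting this equal to demand: 644 - 2pb = -95 + 2pb, so pb = 184.75.
Sellers receive ps = 184.75 + 13 = 197.75; q' = 644 − 2·184.75 = 274.5.
The subsidy expands output by 274.5 − 261.5 = 13 past the efficient level; on those units the gap between marginal cost and willingness to pay runs from 0 up to 13.
DWL = ½ × 13 × 13 = 84.5.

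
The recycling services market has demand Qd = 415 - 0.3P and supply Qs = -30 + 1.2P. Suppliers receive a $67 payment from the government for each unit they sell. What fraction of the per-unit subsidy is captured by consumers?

Consumer share = 0.8

Pre-subsidy: 415 - 0.3P = -30 + 1.2P gives P* = 890/3, Q* = 326.
With the subsidy, sellers receive Ps = Pb + 67 for each unit, where Pb is the price buyers pay.
Supply in terms of Pb becomes Qs = -30 + 1.2(Pb + 67) = 50.4 + 1.2Pb. Setting this equal to demand: 415 - 0.3Pb = 50.4 + 1.2Pb, so Pb = 3646/15.
Sellers receive Ps = 3646/15 + 67 = 4651/15; Q' = 415 − 0.3·(3646/15) = 342.08.
Buyers' price falls by P* − Pb = 890/3 − 3646/15 = 53.6; sellers' price rises by Ps − P* = 4651/15 − 890/3 = 13.4.
So consumers capture 53.6/67 = 0.8 of each unit of subsidy.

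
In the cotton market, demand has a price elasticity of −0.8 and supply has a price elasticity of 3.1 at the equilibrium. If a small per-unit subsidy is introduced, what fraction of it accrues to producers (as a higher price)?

Producer share = 8/39

For a small subsidy around the equilibrium, the benefit split depends on the relative slopes, which at a point are proportional to the elasticities.
Buyer share = εs/(εs + |εd|) = 3.1/(3.1 + 0.8) = 31/39; seller share = |εd|/(εs + |εd|) = 8/39.
So producers capture 8/39 of the subsidy.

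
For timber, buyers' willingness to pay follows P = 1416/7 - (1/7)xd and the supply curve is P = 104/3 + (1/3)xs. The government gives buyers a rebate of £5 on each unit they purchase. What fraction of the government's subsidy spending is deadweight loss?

DWL / government spending = 21/1450

Pre-subsidy: 1416/7 - (1/7)x = 104/3 + (1/3)x gives x* = 352 and P* = 152.
With the rebate, buyers effectively pay Pb = Ps − 5, where Ps is the price sellers receive.
On the curves, Pb = 1416/7 - (1/7)x and Ps = 104/3 + (1/3)x; the wedge Ps − Pb = 5 gives 104/3 + (1/3)x − (1416/7 - (1/7)x) = 5, so x' = 362.5.
Then Pb = 1416/7 − (1/7)·362.5 = 150.5 and Ps = 104/3 + (1/3)·362.5 = 155.5.
ΔCS = ½(352 + 362.5)(152 − 150.5) = 535.875; ΔPS = ½(352 + 362.5)(155.5 − 152) = 1250.375.
Government spending = 5 × 362.5 = 1812.5.
DWL = ½ × 5 × (362.5 − 352) = 26.25; fraction = 26.25 / 1812.5 = 21/1450.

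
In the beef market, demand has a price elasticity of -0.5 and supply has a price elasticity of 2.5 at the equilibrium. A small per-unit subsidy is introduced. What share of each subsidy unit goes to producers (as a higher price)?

For a small subsidy around the equilibrium, the benefit split depends on the relative slopes, which at a point are proportional to the elasticities.
Buyer share = εs/(εs + |εd|) = 2.5/(2.5 + 0.5) = 5/6; seller share = |εd|/(εs + |εd|) = 1/6.
So producers capture 1/6 of the subsidy.

Producer share = 1/6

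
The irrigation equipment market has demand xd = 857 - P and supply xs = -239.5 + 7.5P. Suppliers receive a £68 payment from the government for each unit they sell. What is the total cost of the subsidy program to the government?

Pre-subsidy: 857 - P = -239.5 + 7.5P gives P* = 129, x* = 728.
With the subsidy, sellers receive Ps = Pb + 68 for each unit, where Pb is the price buyers pay.
Supply in terms of Pb becomes xs = -239.5 + 7.5(Pb + 68) = 270.5 + 7.5Pb. Setting this equal to demand: 857 - Pb = 270.5 + 7.5Pb, so Pb = 69.
Sellers receive Ps = 69 + 68 = 137; x' = 857 − 1·69 = 788.
Government outlay = subsidy × quantity = 68 × 788 = 53584.

Government cost = £53584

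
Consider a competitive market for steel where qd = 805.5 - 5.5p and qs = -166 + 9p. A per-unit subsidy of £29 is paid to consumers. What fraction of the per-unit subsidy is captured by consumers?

Consumer share = 18/29

Pre-subsidy: 805.5 - 5.5p = -166 + 9p gives p* = 67, q* = 437.
With the rebate, buyers effectively pay pb = ps − 29, where ps is the price sellers receive.
Demand in terms of ps becomes qd = 805.5 − 5.5(ps − 29) = 965 - 5.5ps. Setting this equal to supply: 965 - 5.5ps = -166 + 9ps, so ps = 78.
Buyers pay pb = 78 − 29 = 49; q' = -166 + 9·78 = 536.
Buyers' price falls by p* − pb = 67 − 49 = 18; sellers' price rises by ps − p* = 78 − 67 = 11.
So consumers capture 18/29 = 18/29 of each unit of subsidy.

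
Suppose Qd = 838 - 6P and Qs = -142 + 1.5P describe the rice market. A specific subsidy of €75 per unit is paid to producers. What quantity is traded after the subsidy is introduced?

Q' = 144

Pre-subsidy: 838 - 6P = -142 + 1.5P gives P* = 392/3, Q* = 54.
With the subsidy, sellers receive Ps = Pb + 75 for each unit, where Pb is the price buyers pay.
Supply in terms of Pb becomes Qs = -142 + 1.5(Pb + 75) = -29.5 + 1.5Pb. Setting this equal to demand: 838 - 6Pb = -29.5 + 1.5Pb, so Pb = 347/3.
Sellers receive Ps = 347/3 + 75 = 572/3; Q' = 838 − 6·(347/3) = 144.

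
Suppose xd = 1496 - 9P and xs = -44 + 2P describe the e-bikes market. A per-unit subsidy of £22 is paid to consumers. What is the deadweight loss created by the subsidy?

Pre-subsidy: 1496 - 9P = -44 + 2P gives P* = 140, x* = 236.
With the rebate, buyers effectively pay Pb = Ps − 22, where Ps is the price sellers receive.
Demand in terms of Ps becomes xd = 1496 − 9(Ps − 22) = 1694 - 9Ps. Setting this equal to supply: 1694 - 9Ps = -44 + 2Ps, so Ps = 158.
Buyers pay Pb = 158 − 22 = 136; x' = -44 + 2·158 = 272.
The subsidy expands output by 272 − 236 = 36 past the efficient level; on those units the gap between marginal cost and willingness to pay runs from 0 up to 22.
DWL = ½ × 22 × 36 = 396.

Deadweight loss = £396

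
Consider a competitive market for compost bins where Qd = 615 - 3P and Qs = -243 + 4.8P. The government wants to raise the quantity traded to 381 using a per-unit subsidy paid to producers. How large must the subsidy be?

Required subsidy s = 52 per unit

At Q = 381, invert demand for the buyer price: Pb = (615 − 381)/3 = 78; invert supply for the seller price: Ps = (381 − (-243))/4.8 = 130.
The subsidy must fill the gap: s = Ps − Pb = 130 − 78 = 52.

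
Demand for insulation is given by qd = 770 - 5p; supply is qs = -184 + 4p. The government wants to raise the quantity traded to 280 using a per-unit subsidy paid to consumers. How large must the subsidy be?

At q = 280, invert demand for the buyer price: pb = (770 − 280)/5 = 98; invert supply for the seller price: ps = (280 − (-184))/4 = 116.
The subsidy must fill the gap: s = ps − pb = 116 − 98 = 18.

Required subsidy s = 18 per unit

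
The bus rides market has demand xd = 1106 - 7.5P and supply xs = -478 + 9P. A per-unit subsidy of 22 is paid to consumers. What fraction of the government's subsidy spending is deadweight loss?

DWL / government spending = 45/476

Pre-subsidy: 1106 - 7.5P = -478 + 9P gives P* = 96, x* = 386.
With the rebate, buyers effectively pay Pb = Ps − 22, where Ps is the price sellers receive.
Demand in terms of Ps becomes xd = 1106 − 7.5(Ps − 22) = 1271 - 7.5Ps. Setting this equal to supply: 1271 - 7.5Ps = -478 + 9Ps, so Ps = 106.
Buyers pay Pb = 106 − 22 = 84; x' = -478 + 9·106 = 476.
ΔCS = ½(386 + 476)(96 − 84) = 5172; ΔPS = ½(386 + 476)(106 − 96) = 4310.
Government spending = 22 × 476 = 10472.
DWL = ½ × 22 × (476 − 386) = 990; fraction = 990 / 10472 = 45/476.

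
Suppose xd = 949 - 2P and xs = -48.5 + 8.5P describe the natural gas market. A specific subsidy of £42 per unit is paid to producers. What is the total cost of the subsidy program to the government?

Pre-subsidy: 949 - 2P = -48.5 + 8.5P gives P* = 95, x* = 759.
With the subsidy, sellers receive Ps = Pb + 42 for each unit, where Pb is the price buyers pay.
Supply in terms of Pb becomes xs = -48.5 + 8.5(Pb + 42) = 308.5 + 8.5Pb. Setting this equal to demand: 949 - 2Pb = 308.5 + 8.5Pb, so Pb = 61.
Sellers receive Ps = 61 + 42 = 103; x' = 949 − 2·61 = 827.
Government outlay = subsidy × quantity = 42 × 827 = 34734.

Government cost = £34734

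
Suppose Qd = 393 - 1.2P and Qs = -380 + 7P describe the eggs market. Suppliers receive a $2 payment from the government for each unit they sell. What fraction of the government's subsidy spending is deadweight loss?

DWL / government spending = 14/3853

Pre-subsidy: 393 - 1.2P = -380 + 7P gives P* = 3865/41, Q* = 11475/41.
With the subsidy, sellers receive Ps = Pb + 2 for each unit, where Pb is the price buyers pay.
Supply in terms of Pb becomes Qs = -380 + 7(Pb + 2) = -366 + 7Pb. Setting this equal to demand: 393 - 1.2Pb = -366 + 7Pb, so Pb = 3795/41.
Sellers receive Ps = 3795/41 + 2 = 3877/41; Q' = 393 − 1.2·(3795/41) = 11559/41.
ΔCS = ½(11475/41 + 11559/41)(3865/41 − 3795/41) = 806190/1681; ΔPS = ½(11475/41 + 11559/41)(3877/41 − 3865/41) = 138204/1681.
Government spending = 2 × 11559/41 = 23118/41.
DWL = ½ × 2 × (11559/41 − 11475/41) = 84/41; fraction = (84/41) / (23118/41) = 14/3853.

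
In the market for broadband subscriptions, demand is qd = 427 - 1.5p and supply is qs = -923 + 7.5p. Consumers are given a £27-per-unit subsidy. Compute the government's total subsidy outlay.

Government cost = £6365.25

Pre-subsidy: 427 - 1.5p = -923 + 7.5p gives p* = 150, q* = 202.
With the rebate, buyers effectively pay pb = ps − 27, where ps is the price sellers receive.
Demand in terms of ps becomes qd = 427 − 1.5(ps − 27) = 467.5 - 1.5ps. Setting this equal to supply: 467.5 - 1.5ps = -923 + 7.5ps, so ps = 154.5.
Buyers pay pb = 154.5 − 27 = 127.5; q' = -923 + 7.5·154.5 = 235.75.
Government outlay = subsidy × quantity = 27 × 235.75 = 6365.25.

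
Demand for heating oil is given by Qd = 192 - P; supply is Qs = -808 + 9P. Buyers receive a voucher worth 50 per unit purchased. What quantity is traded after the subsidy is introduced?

Pre-subsidy: 192 - P = -808 + 9P gives P* = 100, Q* = 92.
With the rebate, buyers effectively pay Pb = Ps − 50, where Ps is the price sellers receive.
Demand in terms of Ps becomes Qd = 192 − 1(Ps − 50) = 242 - Ps. Setting this equal to supply: 242 - Ps = -808 + 9Ps, so Ps = 105.
Buyers pay Pb = 105 − 50 = 55; Q' = -808 + 9·105 = 137.

Q' = 137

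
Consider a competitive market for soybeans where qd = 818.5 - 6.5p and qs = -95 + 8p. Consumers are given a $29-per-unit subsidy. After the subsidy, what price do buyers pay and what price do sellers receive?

Buyers pay $47; sellers receive $76

Pre-subsidy: 818.5 - 6.5p = -95 + 8p gives p* = 63, q* = 409.
With the rebate, buyers effectively pay pb = ps − 29, where ps is the price sellers receive.
Demand in terms of ps becomes qd = 818.5 − 6.5(ps − 29) = 1007 - 6.5ps. Setting this equal to supply: 1007 - 6.5ps = -95 + 8ps, so ps = 76.
Buyers pay pb = 76 − 29 = 47; q' = -95 + 8·76 = 513.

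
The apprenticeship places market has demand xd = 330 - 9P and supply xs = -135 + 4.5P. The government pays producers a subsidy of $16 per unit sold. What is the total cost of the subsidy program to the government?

Government cost = $1088

Pre-subsidy: 330 - 9P = -135 + 4.5P gives P* = 310/9, x* = 20.
With the subsidy, sellers receive Ps = Pb + 16 for each unit, where Pb is the price buyers pay.
Supply in terms of Pb becomes xs = -135 + 4.5(Pb + 16) = -63 + 4.5Pb. Setting this equal to demand: 330 - 9Pb = -63 + 4.5Pb, so Pb = 262/9.
Sellers receive Ps = 262/9 + 16 = 406/9; x' = 330 − 9·(262/9) = 68.
Government outlay = subsidy × quantity = 16 × 68 = 1088.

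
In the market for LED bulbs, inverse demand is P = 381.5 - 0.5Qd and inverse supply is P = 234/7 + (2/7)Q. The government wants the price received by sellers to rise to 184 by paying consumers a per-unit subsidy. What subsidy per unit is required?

At a seller price of 184, quantity supplied is -117 + 3.5·184 = 527.
Buyers absorb 527 only when they pay Pb = 381.5 − 0.5·527 = 118.
s = Ps − Pb = 184 − 118 = 66.

Required subsidy s = 66 per unit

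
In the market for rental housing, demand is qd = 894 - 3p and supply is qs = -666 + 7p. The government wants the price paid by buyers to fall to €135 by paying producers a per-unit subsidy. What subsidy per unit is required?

At a buyer price of 135, quantity demanded is 894 − 3·135 = 489.
Sellers supply 489 only when they receive ps with -666 + 7·ps = 489, i.e. ps = 165.
s = ps − pb = 165 − 135 = 30.

Required subsidy s = €30 per unit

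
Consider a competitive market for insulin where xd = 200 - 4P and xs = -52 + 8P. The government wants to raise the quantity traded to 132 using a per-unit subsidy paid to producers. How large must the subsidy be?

At x = 132, invert demand for the buyer price: Pb = (200 − 132)/4 = 17; invert supply for the seller price: Ps = (132 − (-52))/8 = 23.
The subsidy must fill the gap: s = Ps − Pb = 23 − 17 = 6.

Required subsidy s = 6 per unit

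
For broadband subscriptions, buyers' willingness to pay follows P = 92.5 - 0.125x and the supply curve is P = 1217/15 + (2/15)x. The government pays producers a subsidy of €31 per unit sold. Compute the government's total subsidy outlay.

Government cost = €5084

Pre-subsidy: 92.5 - 0.125x = 1217/15 + (2/15)x gives x* = 44 and P* = 87.
With the subsidy, sellers receive Ps = Pb + 31 for each unit, where Pb is the price buyers pay.
On the curves, Pb = 92.5 - 0.125x and Ps = 1217/15 + (2/15)x; the wedge Ps − Pb = 31 gives 1217/15 + (2/15)x − (92.5 - 0.125x) = 31, so x' = 164.
Then Pb = 92.5 − 0.125·164 = 72 and Ps = 1217/15 + (2/15)·164 = 103.
Government outlay = subsidy × quantity = 31 × 164 = 5084.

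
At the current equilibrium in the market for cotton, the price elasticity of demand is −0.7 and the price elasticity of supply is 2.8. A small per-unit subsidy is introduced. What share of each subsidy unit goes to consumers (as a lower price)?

Consumer share = 0.8

For a small subsidy around the equilibrium, the benefit split depends on the relative slopes, which at a point are proportional to the elasticities.
Buyer share = εs/(εs + |εd|) = 2.8/(2.8 + 0.7) = 0.8; seller share = |εd|/(εs + |εd|) = 0.2.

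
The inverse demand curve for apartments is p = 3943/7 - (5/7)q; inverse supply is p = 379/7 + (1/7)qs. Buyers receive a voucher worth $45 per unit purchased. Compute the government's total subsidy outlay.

Pre-subsidy: 3943/7 - (5/7)q = 379/7 + (1/7)q gives q* = 594 and p* = 139.
With the rebate, buyers effectively pay pb = ps − 45, where ps is the price sellers receive.
On the curves, pb = 3943/7 - (5/7)q and ps = 379/7 + (1/7)q; the wedge ps − pb = 45 gives 379/7 + (1/7)q − (3943/7 - (5/7)q) = 45, so q' = 646.5.
Then pb = 3943/7 − (5/7)·646.5 = 101.5 and ps = 379/7 + (1/7)·646.5 = 146.5.
Government outlay = subsidy × quantity = 45 × 646.5 = 29092.5.

Government cost = $29092.5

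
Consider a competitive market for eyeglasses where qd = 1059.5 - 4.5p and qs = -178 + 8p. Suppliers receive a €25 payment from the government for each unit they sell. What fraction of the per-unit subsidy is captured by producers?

Producer share = 0.36

Pre-subsidy: 1059.5 - 4.5p = -178 + 8p gives p* = 99, q* = 614.
With the subsidy, sellers receive ps = pb + 25 for each unit, where pb is the price buyers pay.
Supply in terms of pb becomes qs = -178 + 8(pb + 25) = 22 + 8pb. Setting this equal to demand: 1059.5 - 4.5pb = 22 + 8pb, so pb = 83.
Sellers receive ps = 83 + 25 = 108; q' = 1059.5 − 4.5·83 = 686.
Buyers' price falls by p* − pb = 99 − 83 = 16; sellers' price rises by ps − p* = 108 − 99 = 9.
So producers capture 9/25 = 0.36 of each unit of subsidy.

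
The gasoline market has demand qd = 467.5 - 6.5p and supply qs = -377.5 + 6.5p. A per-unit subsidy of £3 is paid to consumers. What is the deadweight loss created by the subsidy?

Deadweight loss = £14.625

Pre-subsidy: 467.5 - 6.5p = -377.5 + 6.5p gives p* = 65, q* = 45.
With the rebate, buyers effectively pay pb = ps − 3, where ps is the price sellers receive.
Demand in terms of ps becomes qd = 467.5 − 6.5(ps − 3) = 487 - 6.5ps. Setting this equal to supply: 487 - 6.5ps = -377.5 + 6.5ps, so ps = 66.5.
Buyers pay pb = 66.5 − 3 = 63.5; q' = -377.5 + 6.5·66.5 = 54.75.
The subsidy expands output by 54.75 − 45 = 9.75 past the efficient level; on those units the gap between marginal cost and willingness to pay runs from 0 up to 3.
DWL = ½ × 3 × 9.75 = 14.625.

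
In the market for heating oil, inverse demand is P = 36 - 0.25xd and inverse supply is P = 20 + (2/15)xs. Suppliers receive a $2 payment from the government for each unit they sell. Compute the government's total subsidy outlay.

Government cost = 2160/23

Pre-subsidy: 36 - 0.25x = 20 + (2/15)x gives x* = 960/23 and P* = 588/23.
With the subsidy, sellers receive Ps = Pb + 2 for each unit, where Pb is the price buyers pay.
On the curves, Pb = 36 - 0.25x and Ps = 20 + (2/15)x; the wedge Ps − Pb = 2 gives 20 + (2/15)x − (36 - 0.25x) = 2, so x' = 1080/23.
Then Pb = 36 − 0.25·(1080/23) = 558/23 and Ps = 20 + (2/15)·(1080/23) = 604/23.
Government outlay = subsidy × quantity = 2 × 1080/23 = 2160/23.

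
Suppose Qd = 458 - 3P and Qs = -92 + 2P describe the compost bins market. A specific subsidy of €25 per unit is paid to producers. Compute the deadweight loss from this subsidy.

Deadweight loss = €375

Pre-subsidy: 458 - 3P = -92 + 2P gives P* = 110, Q* = 128.
With the subsidy, sellers receive Ps = Pb + 25 for each unit, where Pb is the price buyers pay.
Supply in terms of Pb becomes Qs = -92 + 2(Pb + 25) = -42 + 2Pb. Setting this equal to demand: 458 - 3Pb = -42 + 2Pb, so Pb = 100.
Sellers receive Ps = 100 + 25 = 125; Q' = 458 − 3·100 = 158.
The subsidy expands output by 158 − 128 = 30 past the efficient level; on those units the gap between marginal cost and willingness to pay runs from 0 up to 25.
DWL = ½ × 25 × 30 = 375.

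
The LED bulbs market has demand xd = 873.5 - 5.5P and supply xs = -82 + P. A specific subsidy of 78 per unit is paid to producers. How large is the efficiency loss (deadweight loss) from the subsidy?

Pre-subsidy: 873.5 - 5.5P = -82 + P gives P* = 147, x* = 65.
With the subsidy, sellers receive Ps = Pb + 78 for each unit, where Pb is the price buyers pay.
Supply in terms of Pb becomes xs = -82 + 1(Pb + 78) = -4 + Pb. Setting this equal to demand: 873.5 - 5.5Pb = -4 + Pb, so Pb = 135.
Sellers receive Ps = 135 + 78 = 213; x' = 873.5 − 5.5·135 = 131.
The subsidy expands output by 131 − 65 = 66 past the efficient level; on those units the gap between marginal cost and willingness to pay runs from 0 up to 78.
DWL = ½ × 78 × 66 = 2574.

Deadweight loss = 2574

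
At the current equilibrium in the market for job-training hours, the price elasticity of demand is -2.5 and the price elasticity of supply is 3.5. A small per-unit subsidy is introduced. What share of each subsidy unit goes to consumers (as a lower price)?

For a small subsidy around the equilibrium, the benefit split depends on the relative slopes, which at a point are proportional to the elasticities.
Buyer share = εs/(εs + |εd|) = 3.5/(3.5 + 2.5) = 7/12; seller share = |εd|/(εs + |εd|) = 5/12.

Consumer share = 7/12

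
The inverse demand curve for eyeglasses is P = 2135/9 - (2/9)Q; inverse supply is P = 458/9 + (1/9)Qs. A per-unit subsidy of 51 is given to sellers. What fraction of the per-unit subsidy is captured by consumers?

Pre-subsidy: 2135/9 - (2/9)Q = 458/9 + (1/9)Q gives Q* = 559 and P* = 113.
With the subsidy, sellers receive Ps = Pb + 51 for each unit, where Pb is the price buyers pay.
On the curves, Pb = 2135/9 - (2/9)Q and Ps = 458/9 + (1/9)Q; the wedge Ps − Pb = 51 gives 458/9 + (1/9)Q − (2135/9 - (2/9)Q) = 51, so Q' = 712.
Then Pb = 2135/9 − (2/9)·712 = 79 and Ps = 458/9 + (1/9)·712 = 130.
Buyers' price falls by P* − Pb = 113 − 79 = 34; sellers' price rises by Ps − P* = 130 − 113 = 17.
So consumers capture 34/51 = 2/3 of each unit of subsidy.

Consumer share = 2/3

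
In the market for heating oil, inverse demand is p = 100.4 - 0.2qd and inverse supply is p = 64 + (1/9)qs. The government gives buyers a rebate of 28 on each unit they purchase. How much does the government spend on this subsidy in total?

Pre-subsidy: 100.4 - 0.2q = 64 + (1/9)q gives q* = 117 and p* = 77.
With the rebate, buyers effectively pay pb = ps − 28, where ps is the price sellers receive.
On the curves, pb = 100.4 - 0.2q and ps = 64 + (1/9)q; the wedge ps − pb = 28 gives 64 + (1/9)q − (100.4 - 0.2q) = 28, so q' = 207.
Then pb = 100.4 − 0.2·207 = 59 and ps = 64 + (1/9)·207 = 87.
Government outlay = subsidy × quantity = 28 × 207 = 5796.

Government cost = 5796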